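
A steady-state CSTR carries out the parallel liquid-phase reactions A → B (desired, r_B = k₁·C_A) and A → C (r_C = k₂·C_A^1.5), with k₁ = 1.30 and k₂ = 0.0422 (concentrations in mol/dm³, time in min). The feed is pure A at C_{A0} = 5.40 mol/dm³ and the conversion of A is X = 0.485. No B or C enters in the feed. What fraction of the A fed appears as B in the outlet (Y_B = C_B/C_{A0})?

0.460

Exit C_A = C_{A0}(1−X) = 5.40×0.515 = 2.781 mol/dm³.
A CSTR operates uniformly at the exit composition, giving r_B = 3.615 and r_C = 0.1957 (each k·C_A^n at C_A = 2.781).
Fraction of consumed A going to B: r_B/(r_B+r_C) = 0.9486.
C_B = 0.9486·C_{A0}·X = 0.9486×5.40×0.485 = 2.48 mol/dm³; Y_B = C_B/C_{A0} = 0.460.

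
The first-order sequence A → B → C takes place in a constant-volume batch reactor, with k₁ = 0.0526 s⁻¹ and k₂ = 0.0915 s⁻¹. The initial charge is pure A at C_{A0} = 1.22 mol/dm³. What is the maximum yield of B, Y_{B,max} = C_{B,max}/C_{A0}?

For a first-order series the maximum intermediate yield is C_{B,max}/C_{A0} = (k₁/k₂)^[k₂/(k₂−k₁)].
= (0.0526/0.0915)^(0.0915/(0.0915−0.0526)) = (0.5749)^(2.352) = 0.2719.

0.272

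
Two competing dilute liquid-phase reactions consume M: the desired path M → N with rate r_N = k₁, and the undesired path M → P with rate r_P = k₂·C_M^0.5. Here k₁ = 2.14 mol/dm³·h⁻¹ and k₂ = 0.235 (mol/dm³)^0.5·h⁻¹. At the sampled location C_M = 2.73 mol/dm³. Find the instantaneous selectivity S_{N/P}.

S_{N/P} = r_N/r_P = (k₁)/(k₂·C_M^0.5) = (k₁/k₂)·C_M^-0.5.
= (2.14) / (0.235×2.730^0.5) = 2.140/0.3883 = 5.51.

5.51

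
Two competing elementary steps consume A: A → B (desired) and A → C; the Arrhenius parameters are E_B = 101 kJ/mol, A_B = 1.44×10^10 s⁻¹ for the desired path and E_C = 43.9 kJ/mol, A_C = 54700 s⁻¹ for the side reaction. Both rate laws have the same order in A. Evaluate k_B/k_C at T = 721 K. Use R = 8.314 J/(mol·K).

Since both paths have the same order in A, the concentration cancels and S_{B/C} = k_B/k_C = (A_B/A_C)·exp[(E_C−E_B)/(RT)].
(E_C−E_B)/(RT) = (43.9−101)×10³/(8.314×721) = -57100/5994 = -9.526.
k_B/k_C = (1.44×10^10/54700)·exp(-9.526) = 2.633×10^5 × 7.296×10^-5 = 19.2.

19.2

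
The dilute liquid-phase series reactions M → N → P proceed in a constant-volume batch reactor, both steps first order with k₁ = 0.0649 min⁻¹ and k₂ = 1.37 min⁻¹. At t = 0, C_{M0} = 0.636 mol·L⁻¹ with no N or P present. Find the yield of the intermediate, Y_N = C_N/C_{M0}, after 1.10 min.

0.0353

Solving the coupled first-order balances gives C_N(t) = [k₁/(k₂−k₁)]·C_{M0}·(e^(−k₁t) − e^(−k₂t)).
e^(−k₁t) = e^(−0.0649×1.10) = e^(−0.07139) = 0.9311; e^(−k₂t) = e^(−1.507) = 0.2216.
C_N = 0.0649×0.636/(1.37−0.0649) × (0.9311−0.2216) = 0.03163×0.7095 = 0.02244 mol·L⁻¹.
Y_N = C_N/C_{M0} = 0.02244/0.636 = 0.0353.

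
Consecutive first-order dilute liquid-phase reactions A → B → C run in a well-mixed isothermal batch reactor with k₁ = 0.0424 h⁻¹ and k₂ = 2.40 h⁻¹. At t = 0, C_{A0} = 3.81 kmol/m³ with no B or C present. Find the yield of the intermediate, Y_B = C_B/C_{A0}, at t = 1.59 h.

Solving the coupled first-order balances gives C_B(t) = [k₁/(k₂−k₁)]·C_{A0}·(e^(−k₁t) − e^(−k₂t)).
e^(−k₁t) = e^(−0.0424×1.59) = e^(−0.06742) = 0.9348; e^(−k₂t) = e^(−3.816) = 0.02202.
C_B = 0.0424×3.81/(2.40−0.0424) × (0.9348−0.02202) = 0.06852×0.9128 = 0.06254 kmol/m³.
Y_B = C_B/C_{A0} = 0.06254/3.81 = 0.0164.

0.0164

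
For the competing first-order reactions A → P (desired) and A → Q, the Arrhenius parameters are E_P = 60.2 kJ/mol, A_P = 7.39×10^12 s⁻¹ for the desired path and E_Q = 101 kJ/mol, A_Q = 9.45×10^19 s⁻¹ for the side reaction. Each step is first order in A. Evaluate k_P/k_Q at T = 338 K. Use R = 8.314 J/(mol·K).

k_P/k_Q = (A_P/A_Q)·exp[−(E_P−E_Q)/(RT)] = (A_P/A_Q)·exp[(E_Q−E_P)/(RT)].
(E_Q−E_P)/(RT) = (101−60.2)×10³/(8.314×338) = 40800/2810 = 14.52.
k_P/k_Q = (7.39×10^12/9.45×10^19)·exp(14.52) = 7.820×10^-8 × 2.021×10^6 = 0.158.
Since E_P < E_Q, lowering the temperature improves selectivity toward P.

0.158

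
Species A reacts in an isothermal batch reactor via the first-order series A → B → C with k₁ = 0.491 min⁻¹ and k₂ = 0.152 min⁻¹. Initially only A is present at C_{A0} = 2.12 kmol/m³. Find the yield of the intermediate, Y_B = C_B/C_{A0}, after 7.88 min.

0.407

For first-order series with pure A initially, C_B(t) = k₁C_{A0}/(k₂−k₁)·(e^(−k₁t) − e^(−k₂t)).
e^(−k₁t) = e^(−0.491×7.88) = e^(−3.869) = 0.02088; e^(−k₂t) = e^(−1.198) = 0.3019.
C_B = 0.491×2.12/(0.152−0.491) × (0.02088−0.3019) = (-3.071)×(-0.2810) = 0.8628 kmol/m³.
Y_B = C_B/C_{A0} = 0.8628/2.12 = 0.407.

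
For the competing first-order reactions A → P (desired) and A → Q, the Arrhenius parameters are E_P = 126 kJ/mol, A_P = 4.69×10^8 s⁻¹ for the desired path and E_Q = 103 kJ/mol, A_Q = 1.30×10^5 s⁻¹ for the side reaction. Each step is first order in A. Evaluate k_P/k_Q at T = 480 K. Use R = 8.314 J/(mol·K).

k_P/k_Q = (A_P/A_Q)·exp[−(E_P−E_Q)/(RT)] = (A_P/A_Q)·exp[(E_Q−E_P)/(RT)].
(E_Q−E_P)/(RT) = (103−126)×10³/(8.314×480) = -23000/3991 = -5.763.
k_P/k_Q = (4.69×10^8/1.30×10^5)·exp(-5.763) = 3608 × 0.003141 = 11.3.

11.3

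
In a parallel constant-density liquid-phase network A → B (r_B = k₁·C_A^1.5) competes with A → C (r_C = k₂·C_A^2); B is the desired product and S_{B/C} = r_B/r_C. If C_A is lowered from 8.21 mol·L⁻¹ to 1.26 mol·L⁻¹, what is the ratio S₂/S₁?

2.55

S_{B/C} = (k₁/k₂)·C_A^-0.5, so S₂/S₁ = (C_{A,2}/C_{A,1})^-0.5.
= (1.26/8.21)^(-0.5) = (0.1535)^(-0.5) = 2.55.
Selectivity toward B rises as C_A falls — low-concentration operation is favoured.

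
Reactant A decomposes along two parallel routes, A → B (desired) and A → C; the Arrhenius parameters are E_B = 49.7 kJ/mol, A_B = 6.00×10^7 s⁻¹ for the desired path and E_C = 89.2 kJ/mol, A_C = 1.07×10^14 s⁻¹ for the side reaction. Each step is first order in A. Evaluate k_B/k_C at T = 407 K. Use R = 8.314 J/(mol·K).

With equal orders, S_{B/C} = k_B/k_C = (A_B/A_C)·exp[(E_C−E_B)/(RT)].
(E_C−E_B)/(RT) = (89.2−49.7)×10³/(8.314×407) = 39500/3384 = 11.67.
k_B/k_C = (6.00×10^7/1.07×10^14)·exp(11.67) = 5.607×10^-7 × 1.174×10^5 = 0.0658.

0.0658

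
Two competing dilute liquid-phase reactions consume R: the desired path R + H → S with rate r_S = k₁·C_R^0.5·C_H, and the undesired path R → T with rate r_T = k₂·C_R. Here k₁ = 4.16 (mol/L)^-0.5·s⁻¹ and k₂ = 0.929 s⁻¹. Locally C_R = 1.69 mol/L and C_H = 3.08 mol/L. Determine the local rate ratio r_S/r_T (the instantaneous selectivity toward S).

S_{S/T} = r_S/r_T = (k₁·C_R^0.5·C_H)/(k₂·C_R) = (k₁/k₂)·C_R^-0.5·C_H.
= (4.16×1.690^0.5×3.080) / (0.929×1.690) = 16.66/1.570 = 10.6.

10.6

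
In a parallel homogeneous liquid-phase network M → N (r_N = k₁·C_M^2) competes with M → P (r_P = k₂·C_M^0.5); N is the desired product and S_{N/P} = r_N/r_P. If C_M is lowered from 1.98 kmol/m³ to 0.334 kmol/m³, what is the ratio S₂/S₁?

0.0693

S_{N/P} = (k₁/k₂)·C_M^1.5, so S₂/S₁ = (C_{M,2}/C_{M,1})^1.5.
= (0.334/1.98)^1.5 = (0.1687)^1.5 = 0.0693.
Selectivity toward N falls as C_M falls — high-concentration operation is favoured.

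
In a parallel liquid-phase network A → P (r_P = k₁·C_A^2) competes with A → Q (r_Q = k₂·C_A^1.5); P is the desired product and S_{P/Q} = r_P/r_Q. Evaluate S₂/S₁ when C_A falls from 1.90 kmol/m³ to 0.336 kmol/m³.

S_{P/Q} = (k₁/k₂)·C_A^0.5, so S₂/S₁ = (C_{A,2}/C_{A,1})^0.5.
= (0.336/1.90)^0.5 = (0.1768)^0.5 = 0.421.

0.421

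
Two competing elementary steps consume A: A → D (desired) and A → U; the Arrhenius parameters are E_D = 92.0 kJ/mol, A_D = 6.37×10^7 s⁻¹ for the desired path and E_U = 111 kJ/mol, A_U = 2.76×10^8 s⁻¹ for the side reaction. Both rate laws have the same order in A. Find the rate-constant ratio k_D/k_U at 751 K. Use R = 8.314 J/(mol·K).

Since both paths have the same order in A, the concentration cancels and S_{D/U} = k_D/k_U = (A_D/A_U)·exp[(E_U−E_D)/(RT)].
(E_U−E_D)/(RT) = (111−92.0)×10³/(8.314×751) = 19000/6244 = 3.043.
k_D/k_U = (6.37×10^7/2.76×10^8)·exp(3.043) = 0.2308 × 20.97 = 4.84.

4.84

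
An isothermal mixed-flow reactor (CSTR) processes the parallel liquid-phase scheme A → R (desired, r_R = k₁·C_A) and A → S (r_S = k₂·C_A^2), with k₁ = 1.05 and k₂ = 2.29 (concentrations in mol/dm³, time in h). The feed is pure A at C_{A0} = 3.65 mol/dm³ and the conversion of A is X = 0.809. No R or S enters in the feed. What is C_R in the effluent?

Exit C_A = C_{A0}(1−X) = 3.65×0.191 = 0.6971 mol/dm³.
In a CSTR the entire volume is at exit conditions, so r_R = 1.05×0.6971 = 0.7320 and r_S = 2.29×0.6971^2 = 1.113.
Fraction of consumed A going to R: r_R/(r_R+r_S) = 0.3968.
C_R = 0.3968·C_{A0}·X = 0.3968×3.65×0.809 = 1.17 mol/dm³.

1.17 mol/dm³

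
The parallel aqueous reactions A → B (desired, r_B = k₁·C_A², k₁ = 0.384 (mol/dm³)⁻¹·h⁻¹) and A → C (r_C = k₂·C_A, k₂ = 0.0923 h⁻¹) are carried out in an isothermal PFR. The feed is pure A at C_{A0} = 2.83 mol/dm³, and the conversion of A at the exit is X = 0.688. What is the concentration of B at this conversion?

1.71 mol/dm³

C_A = C_{A0}(1−X) = 0.8830 mol/dm³.
Along a PFR/batch, dC_C/dC_A = −r_C/(r_B+r_C) = −k₂/(k₂+k₁·C_A).
Integrating from C_{A0} to C_A: C_C = (0.0923/0.384)·ln[(0.0923+0.384·2.83)/(0.0923+0.384·0.883)] = 0.2404·ln(1.179/0.4314) = 0.2417 mol/dm³.
Then C_B = (C_{A0}−C_A) − C_C = 1.947 − 0.2417 = 1.705 mol/dm³.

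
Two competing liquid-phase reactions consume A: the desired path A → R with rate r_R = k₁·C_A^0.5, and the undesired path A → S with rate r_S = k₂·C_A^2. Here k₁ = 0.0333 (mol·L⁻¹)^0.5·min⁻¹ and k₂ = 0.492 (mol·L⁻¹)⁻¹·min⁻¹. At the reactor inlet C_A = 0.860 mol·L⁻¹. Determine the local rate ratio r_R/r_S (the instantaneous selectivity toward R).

S_{R/S} = r_R/r_S = (k₁·C_A^0.5)/(k₂·C_A^2) = (k₁/k₂)·C_A^-1.5.
= (0.0333×0.8600^0.5) / (0.492×0.8600^2) = 0.03088/0.3639 = 0.0849.
The undesired path is higher order in A, so low C_A (CSTR or dilute feed) favours R.

0.0849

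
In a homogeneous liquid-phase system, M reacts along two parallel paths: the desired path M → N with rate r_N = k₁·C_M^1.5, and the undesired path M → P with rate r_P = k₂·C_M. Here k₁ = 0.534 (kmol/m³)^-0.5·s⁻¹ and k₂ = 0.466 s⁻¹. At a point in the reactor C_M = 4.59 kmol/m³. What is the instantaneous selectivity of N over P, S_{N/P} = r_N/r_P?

S_{N/P} = r_N/r_P = (k₁·C_M^1.5)/(k₂·C_M) = (k₁/k₂)·C_M^0.5.
= (0.534×4.590^1.5) / (0.466×4.590) = 5.251/2.139 = 2.46.

2.46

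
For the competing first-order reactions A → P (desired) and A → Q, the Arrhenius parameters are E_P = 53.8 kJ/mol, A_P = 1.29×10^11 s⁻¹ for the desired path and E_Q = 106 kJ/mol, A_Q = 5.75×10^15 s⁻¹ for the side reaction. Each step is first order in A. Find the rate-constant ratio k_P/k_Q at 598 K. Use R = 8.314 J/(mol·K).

0.814

Since both paths have the same order in A, the concentration cancels and S_{P/Q} = k_P/k_Q = (A_P/A_Q)·exp[(E_Q−E_P)/(RT)].
(E_Q−E_P)/(RT) = (106−53.8)×10³/(8.314×598) = 52200/4972 = 10.50.
k_P/k_Q = (1.29×10^11/5.75×10^15)·exp(10.50) = 2.243×10^-5 × 36289 = 0.814.
Since E_P < E_Q, lowering the temperature improves selectivity toward P.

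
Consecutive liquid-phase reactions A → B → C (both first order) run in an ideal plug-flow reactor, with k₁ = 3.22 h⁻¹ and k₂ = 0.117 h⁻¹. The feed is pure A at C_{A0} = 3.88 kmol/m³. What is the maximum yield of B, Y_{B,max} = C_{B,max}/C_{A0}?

Evaluating C_B at τ_opt = ln(k₂/k₁)/(k₂−k₁) gives C_{B,max}/C_{A0} = (k₁/k₂)^[k₂/(k₂−k₁)].
= (3.22/0.117)^(0.117/(0.117−3.22)) = (27.52)^(-0.03771) = 0.8825.

0.883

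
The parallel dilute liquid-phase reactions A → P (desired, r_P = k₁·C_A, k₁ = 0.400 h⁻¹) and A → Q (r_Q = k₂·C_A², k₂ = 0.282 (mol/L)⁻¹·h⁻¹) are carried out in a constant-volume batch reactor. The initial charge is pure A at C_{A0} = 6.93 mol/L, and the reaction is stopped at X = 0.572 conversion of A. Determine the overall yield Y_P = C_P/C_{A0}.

0.132

C_A = C_{A0}(1−X) = 2.966 mol/L.
Along a PFR/batch, dC_P/dC_A = −r_P/(r_P+r_Q) = −k₁/(k₁+k₂·C_A).
Integrating from C_{A0} to C_A: C_P = (0.400/0.282)·ln[(0.400+0.282·6.93)/(0.400+0.282·2.97)] = 1.418·ln(2.354/1.236) = 0.9135 mol/L.
Y_P = C_P/C_{A0} = 0.9135/6.93 = 0.132.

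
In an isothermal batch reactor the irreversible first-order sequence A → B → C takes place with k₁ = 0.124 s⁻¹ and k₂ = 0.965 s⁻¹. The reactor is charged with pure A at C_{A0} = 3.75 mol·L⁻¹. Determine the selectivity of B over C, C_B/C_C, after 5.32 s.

For first-order series with pure A initially, C_B(t) = k₁C_{A0}/(k₂−k₁)·(e^(−k₁t) − e^(−k₂t)).
e^(−k₁t) = e^(−0.124×5.32) = e^(−0.6597) = 0.5170; e^(−k₂t) = e^(−5.134) = 0.005894.
C_B = 0.124×3.75/(0.965−0.124) × (0.5170−0.005894) = 0.5529×0.5111 = 0.2826 mol·L⁻¹.
C_A = C_{A0}e^(−k₁t) = 1.939 mol·L⁻¹, so C_C = C_{A0}−C_A−C_B = 1.529 mol·L⁻¹; C_B/C_C = 0.185.

0.185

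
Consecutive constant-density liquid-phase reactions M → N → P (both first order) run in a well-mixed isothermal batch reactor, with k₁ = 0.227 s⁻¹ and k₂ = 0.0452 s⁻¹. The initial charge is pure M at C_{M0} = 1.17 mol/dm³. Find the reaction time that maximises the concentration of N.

8.88 s

Setting dC_N/dt = 0 gives t_opt = ln(k₂/k₁)/(k₂−k₁).
= ln(0.0452/0.227)/(0.0452−0.227) = ln(0.1991)/-0.1818 = -1.614/-0.1818 = 8.88 s.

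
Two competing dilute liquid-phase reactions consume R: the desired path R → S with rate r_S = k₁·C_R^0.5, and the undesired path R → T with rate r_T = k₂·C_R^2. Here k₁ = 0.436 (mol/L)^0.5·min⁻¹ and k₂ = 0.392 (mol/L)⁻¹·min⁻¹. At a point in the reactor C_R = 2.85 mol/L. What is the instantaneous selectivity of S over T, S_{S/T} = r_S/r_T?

0.231

S_{S/T} = r_S/r_T = (k₁·C_R^0.5)/(k₂·C_R^2) = (k₁/k₂)·C_R^-1.5.
= (0.436×2.850^0.5) / (0.392×2.850^2) = 0.7361/3.184 = 0.231.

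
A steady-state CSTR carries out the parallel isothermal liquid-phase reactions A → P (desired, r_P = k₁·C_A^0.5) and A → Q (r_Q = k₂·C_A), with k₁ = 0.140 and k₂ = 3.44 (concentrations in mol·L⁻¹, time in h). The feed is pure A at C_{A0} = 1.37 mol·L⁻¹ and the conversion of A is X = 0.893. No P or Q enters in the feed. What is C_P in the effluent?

Exit C_A = C_{A0}(1−X) = 1.37×0.107 = 0.1466 mol·L⁻¹.
Rates in a CSTR are evaluated at the outlet concentration: r_P = 0.140×0.1466^0.5 = 0.05360, r_Q = 3.44×0.1466 = 0.5043.
Fraction of consumed A going to P: r_P/(r_P+r_Q) = 0.09608.
C_P = 0.09608·C_{A0}·X = 0.09608×1.37×0.893 = 0.118 mol·L⁻¹.

0.118 mol·L⁻¹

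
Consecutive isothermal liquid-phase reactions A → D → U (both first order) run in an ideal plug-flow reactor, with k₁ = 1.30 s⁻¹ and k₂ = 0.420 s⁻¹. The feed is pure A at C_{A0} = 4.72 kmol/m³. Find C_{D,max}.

For a first-order series the maximum intermediate yield is C_{D,max}/C_{A0} = (k₁/k₂)^[k₂/(k₂−k₁)].
= (1.30/0.420)^(0.420/(0.420−1.30)) = (3.095)^(-0.4773) = 0.5832.
C_{D,max} = 0.5832×4.72 = 2.75 kmol/m³.

2.75 kmol/m³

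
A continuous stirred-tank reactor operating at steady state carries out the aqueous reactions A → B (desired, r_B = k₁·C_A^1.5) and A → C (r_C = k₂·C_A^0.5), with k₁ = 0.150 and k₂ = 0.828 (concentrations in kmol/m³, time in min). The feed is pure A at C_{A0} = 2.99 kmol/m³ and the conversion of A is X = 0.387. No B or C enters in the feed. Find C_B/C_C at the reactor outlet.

Exit C_A = C_{A0}(1−X) = 2.99×0.613 = 1.833 kmol/m³.
In a CSTR the entire volume is at exit conditions, so r_B = 0.150×1.833^1.5 = 0.3722 and r_C = 0.828×1.833^0.5 = 1.121.
Overall selectivity = C_B/C_C = r_Bτ/(r_Cτ) = r_B/r_C = 0.332.

0.332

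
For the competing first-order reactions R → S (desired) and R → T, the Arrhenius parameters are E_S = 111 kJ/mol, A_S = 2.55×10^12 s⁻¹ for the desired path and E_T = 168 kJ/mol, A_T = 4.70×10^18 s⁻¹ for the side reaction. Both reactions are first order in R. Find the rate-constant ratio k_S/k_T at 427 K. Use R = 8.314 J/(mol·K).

Since both paths have the same order in R, the concentration cancels and S_{S/T} = k_S/k_T = (A_S/A_T)·exp[(E_T−E_S)/(RT)].
(E_T−E_S)/(RT) = (168−111)×10³/(8.314×427) = 57000/3550 = 16.06.
k_S/k_T = (2.55×10^12/4.70×10^18)·exp(16.06) = 5.426×10^-7 × 9.398×10^6 = 5.10.

5.10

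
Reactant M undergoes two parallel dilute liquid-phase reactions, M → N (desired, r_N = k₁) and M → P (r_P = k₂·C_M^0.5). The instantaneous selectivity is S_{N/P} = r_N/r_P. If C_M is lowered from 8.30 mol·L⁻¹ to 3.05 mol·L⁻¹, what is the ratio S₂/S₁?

1.65

S_{N/P} = (k₁/k₂)·C_M^-0.5, so S₂/S₁ = (C_{M,2}/C_{M,1})^-0.5.
= (3.05/8.30)^(-0.5) = (0.3675)^(-0.5) = 1.65.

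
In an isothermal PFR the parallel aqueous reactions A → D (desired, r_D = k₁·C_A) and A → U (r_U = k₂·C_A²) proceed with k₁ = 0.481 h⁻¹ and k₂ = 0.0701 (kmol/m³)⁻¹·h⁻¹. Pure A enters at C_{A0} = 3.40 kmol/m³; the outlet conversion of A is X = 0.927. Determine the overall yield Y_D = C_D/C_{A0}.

0.741

C_A = C_{A0}(1−X) = 0.2482 kmol/m³.
Along a PFR/batch, dC_D/dC_A = −r_D/(r_D+r_U) = −k₁/(k₁+k₂·C_A).
Integrating from C_{A0} to C_A: C_D = (0.481/0.0701)·ln[(0.481+0.0701·3.40)/(0.481+0.0701·0.248)] = 6.862·ln(0.7193/0.4984) = 2.518 kmol/m³.
Y_D = C_D/C_{A0} = 2.518/3.40 = 0.741.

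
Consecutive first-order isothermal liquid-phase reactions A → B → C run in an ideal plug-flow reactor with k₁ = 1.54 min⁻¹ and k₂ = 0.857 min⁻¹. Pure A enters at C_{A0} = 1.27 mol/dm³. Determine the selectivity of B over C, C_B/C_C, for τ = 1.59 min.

0.720

For first-order series with pure A initially, C_B(τ) = k₁C_{A0}/(k₂−k₁)·(e^(−k₁τ) − e^(−k₂τ)).
e^(−k₁τ) = e^(−1.54×1.59) = e^(−2.449) = 0.08641; e^(−k₂τ) = e^(−1.363) = 0.2560.
C_B = 1.54×1.27/(0.857−1.54) × (0.08641−0.2560) = (-2.864)×(-0.1696) = 0.4856 mol/dm³.
C_A = C_{A0}e^(−k₁τ) = 0.1097 mol/dm³, so C_C = C_{A0}−C_A−C_B = 0.6747 mol/dm³; C_B/C_C = 0.720.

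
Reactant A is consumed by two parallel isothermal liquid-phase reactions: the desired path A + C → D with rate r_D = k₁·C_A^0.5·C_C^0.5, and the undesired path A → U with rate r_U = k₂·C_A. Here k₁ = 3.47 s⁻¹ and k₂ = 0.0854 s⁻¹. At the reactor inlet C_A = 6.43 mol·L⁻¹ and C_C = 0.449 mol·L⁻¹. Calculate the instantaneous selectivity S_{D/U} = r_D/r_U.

S_{D/U} = r_D/r_U = (k₁·C_A^0.5·C_C^0.5)/(k₂·C_A) = (k₁/k₂)·C_A^-0.5·C_C^0.5.
= (3.47×6.430^0.5×0.4490^0.5) / (0.0854×6.430) = 5.896/0.5491 = 10.7.
The undesired path is higher order in A, so low C_A (CSTR or dilute feed) favours D.

10.7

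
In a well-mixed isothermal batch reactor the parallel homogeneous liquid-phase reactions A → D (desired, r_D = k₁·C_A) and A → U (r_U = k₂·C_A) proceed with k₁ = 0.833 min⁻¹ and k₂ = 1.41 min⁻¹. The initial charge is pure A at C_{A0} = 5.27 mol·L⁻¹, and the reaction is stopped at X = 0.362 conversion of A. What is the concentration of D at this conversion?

0.708 mol·L⁻¹

C_A = C_{A0}(1−X) = 3.362 mol·L⁻¹.
Both paths are first order in A, so the instantaneous fraction to D is constant: dC_D/d(−C_A) = k₁/(k₁+k₂) = 0.3714.
C_D = 0.3714·(C_{A0}−C_A) = 0.3714×1.908 = 0.708 mol·L⁻¹.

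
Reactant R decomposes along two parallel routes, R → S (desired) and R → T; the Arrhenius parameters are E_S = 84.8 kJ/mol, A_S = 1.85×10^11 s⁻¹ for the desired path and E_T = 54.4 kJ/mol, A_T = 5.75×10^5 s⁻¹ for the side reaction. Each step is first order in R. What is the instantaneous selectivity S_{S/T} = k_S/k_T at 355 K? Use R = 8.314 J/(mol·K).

With equal orders, S_{S/T} = k_S/k_T = (A_S/A_T)·exp[(E_T−E_S)/(RT)].
(E_T−E_S)/(RT) = (54.4−84.8)×10³/(8.314×355) = -30400/2951 = -10.30.
k_S/k_T = (1.85×10^11/5.75×10^5)·exp(-10.30) = 3.217×10^5 × 3.363×10^-5 = 10.8.
Since E_S > E_T, raising the temperature improves selectivity toward S.

10.8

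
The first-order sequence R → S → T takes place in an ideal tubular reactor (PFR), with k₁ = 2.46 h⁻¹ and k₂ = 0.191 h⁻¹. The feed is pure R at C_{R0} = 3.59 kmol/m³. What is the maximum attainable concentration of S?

2.90 kmol/m³

At the optimum, C_{S,max}/C_{R0} = (k₁/k₂)^[k₂/(k₂−k₁)].
= (2.46/0.191)^(0.191/(0.191−2.46)) = (12.88)^(-0.08418) = 0.8064.
C_{S,max} = 0.8064×3.59 = 2.90 kmol/m³.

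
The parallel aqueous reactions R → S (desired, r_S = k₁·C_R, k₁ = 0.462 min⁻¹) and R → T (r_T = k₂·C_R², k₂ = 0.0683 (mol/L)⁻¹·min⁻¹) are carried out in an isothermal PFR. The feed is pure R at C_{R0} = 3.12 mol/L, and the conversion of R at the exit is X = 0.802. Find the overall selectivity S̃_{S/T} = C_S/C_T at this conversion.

C_R = C_{R0}(1−X) = 0.6178 mol/L.
Along a PFR/batch, dC_S/dC_R = −r_S/(r_S+r_T) = −k₁/(k₁+k₂·C_R).
Integrating from C_{R0} to C_R: C_S = (0.462/0.0683)·ln[(0.462+0.0683·3.12)/(0.462+0.0683·0.618)] = 6.764·ln(0.6751/0.5042) = 1.974 mol/L.
C_T = (C_{R0}−C_R)−C_S = 0.5278 mol/L; S̃_{S/T} = 1.974/0.5278 = 3.74.

3.74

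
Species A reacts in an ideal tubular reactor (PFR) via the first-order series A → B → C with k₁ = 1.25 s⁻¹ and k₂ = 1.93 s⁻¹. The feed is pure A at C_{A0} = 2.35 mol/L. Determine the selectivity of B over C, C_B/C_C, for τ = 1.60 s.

0.236

Solving the coupled first-order balances gives C_B(τ) = [k₁/(k₂−k₁)]·C_{A0}·(e^(−k₁τ) − e^(−k₂τ)).
e^(−k₁τ) = e^(−1.25×1.60) = e^(−2.000) = 0.1353; e^(−k₂τ) = e^(−3.088) = 0.04559.
C_B = 1.25×2.35/(1.93−1.25) × (0.1353−0.04559) = 4.320×0.08974 = 0.3877 mol/L.
C_A = C_{A0}e^(−k₁τ) = 0.3180 mol/L, so C_C = C_{A0}−C_A−C_B = 1.644 mol/L; C_B/C_C = 0.236.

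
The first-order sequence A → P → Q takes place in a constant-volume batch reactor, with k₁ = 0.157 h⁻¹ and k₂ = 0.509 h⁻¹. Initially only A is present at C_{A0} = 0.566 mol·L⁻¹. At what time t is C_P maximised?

For first-order series the maximum of C_P occurs at t_opt = ln(k₂/k₁)/(k₂−k₁).
= ln(0.509/0.157)/(0.509−0.157) = ln(3.242)/0.3520 = 1.176/0.3520 = 3.34 h.

3.34 h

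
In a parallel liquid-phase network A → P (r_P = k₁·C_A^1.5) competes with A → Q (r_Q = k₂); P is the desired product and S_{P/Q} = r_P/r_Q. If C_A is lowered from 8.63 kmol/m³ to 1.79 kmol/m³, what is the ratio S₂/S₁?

S_{P/Q} = (k₁/k₂)·C_A^1.5, so S₂/S₁ = (C_{A,2}/C_{A,1})^1.5.
= (1.79/8.63)^1.5 = (0.2074)^1.5 = 0.0945.

0.0945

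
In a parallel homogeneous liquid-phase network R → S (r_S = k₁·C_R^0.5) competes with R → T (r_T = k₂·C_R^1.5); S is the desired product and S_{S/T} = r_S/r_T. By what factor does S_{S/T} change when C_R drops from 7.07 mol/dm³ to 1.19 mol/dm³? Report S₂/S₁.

5.94

S_{S/T} = (k₁/k₂)·C_R⁻¹, so S₂/S₁ = (C_{R,2}/C_{R,1})⁻¹.
= 7.07/1.19 = 5.94.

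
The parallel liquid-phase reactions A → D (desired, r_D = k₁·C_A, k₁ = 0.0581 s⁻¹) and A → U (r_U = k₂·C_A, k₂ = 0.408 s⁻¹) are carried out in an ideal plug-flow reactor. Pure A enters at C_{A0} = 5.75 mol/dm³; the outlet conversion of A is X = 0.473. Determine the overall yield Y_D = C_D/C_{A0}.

C_A = C_{A0}(1−X) = 3.030 mol/dm³.
Both paths are first order in A, so the instantaneous fraction to D is constant: dC_D/d(−C_A) = k₁/(k₁+k₂) = 0.1247.
C_D = 0.1247·(C_{A0}−C_A) = 0.1247×2.720 = 0.339 mol/dm³.
Y_D = C_D/C_{A0} = 0.3390/5.75 = 0.0590.

0.0590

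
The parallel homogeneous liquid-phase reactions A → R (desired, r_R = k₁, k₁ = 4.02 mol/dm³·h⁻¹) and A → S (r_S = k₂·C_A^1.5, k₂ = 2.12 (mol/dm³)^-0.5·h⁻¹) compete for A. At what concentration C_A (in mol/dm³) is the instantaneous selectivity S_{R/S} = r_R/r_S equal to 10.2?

0.326 mol/dm³

S_{R/S} = (k₁/k₂)·C_A^-1.5 ⇒ C_A = (S·k₂/k₁)^(1/(-1.5)).
= (10.2×2.12/4.02)^(-0.6667) = (5.379)^(-0.6667) = 0.326 mol/dm³.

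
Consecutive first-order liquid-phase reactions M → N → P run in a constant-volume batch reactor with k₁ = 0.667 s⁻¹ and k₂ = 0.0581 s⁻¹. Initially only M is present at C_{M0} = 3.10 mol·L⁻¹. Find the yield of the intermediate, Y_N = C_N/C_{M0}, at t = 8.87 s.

For first-order series with pure M initially, C_N(t) = k₁C_{M0}/(k₂−k₁)·(e^(−k₁t) − e^(−k₂t)).
e^(−k₁t) = e^(−0.667×8.87) = e^(−5.916) = 0.002695; e^(−k₂t) = e^(−0.5153) = 0.5973.
C_N = 0.667×3.10/(0.0581−0.667) × (0.002695−0.5973) = (-3.396)×(-0.5946) = 2.019 mol·L⁻¹.
Y_N = C_N/C_{M0} = 2.019/3.10 = 0.651.

0.651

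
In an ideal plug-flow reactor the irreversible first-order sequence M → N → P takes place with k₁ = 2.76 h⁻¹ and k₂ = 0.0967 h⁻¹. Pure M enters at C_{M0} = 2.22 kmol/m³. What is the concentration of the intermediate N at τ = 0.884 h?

1.91 kmol/m³

For first-order series with pure M initially, C_N(τ) = k₁C_{M0}/(k₂−k₁)·(e^(−k₁τ) − e^(−k₂τ)).
e^(−k₁τ) = e^(−2.76×0.884) = e^(−2.440) = 0.08717; e^(−k₂τ) = e^(−0.08548) = 0.9181.
C_N = 2.76×2.22/(0.0967−2.76) × (0.08717−0.9181) = (-2.301)×(-0.8309) = 1.912 kmol/m³.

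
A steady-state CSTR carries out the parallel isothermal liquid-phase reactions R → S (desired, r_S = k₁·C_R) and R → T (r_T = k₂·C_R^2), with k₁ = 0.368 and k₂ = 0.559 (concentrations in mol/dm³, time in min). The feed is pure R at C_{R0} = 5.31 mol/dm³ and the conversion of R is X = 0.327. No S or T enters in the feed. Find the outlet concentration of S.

0.270 mol/dm³

Exit C_R = C_{R0}(1−X) = 5.31×0.673 = 3.574 mol/dm³.
A CSTR operates uniformly at the exit composition, giving r_S = 1.315 and r_T = 7.139 (each k·C_R^n at C_R = 3.574).
Fraction of consumed R going to S: r_S/(r_S+r_T) = 0.1556.
C_S = 0.1556·C_{R0}·X = 0.1556×5.31×0.327 = 0.270 mol/dm³.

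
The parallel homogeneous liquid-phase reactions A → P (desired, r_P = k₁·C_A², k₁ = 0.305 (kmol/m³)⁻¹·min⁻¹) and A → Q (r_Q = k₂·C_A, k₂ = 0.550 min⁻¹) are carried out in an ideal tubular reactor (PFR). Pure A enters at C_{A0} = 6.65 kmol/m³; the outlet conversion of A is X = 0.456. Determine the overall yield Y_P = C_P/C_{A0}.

0.336

C_A = C_{A0}(1−X) = 3.618 kmol/m³.
Along a PFR/batch, dC_Q/dC_A = −r_Q/(r_P+r_Q) = −k₂/(k₂+k₁·C_A).
Integrating from C_{A0} to C_A: C_Q = (0.550/0.305)·ln[(0.550+0.305·6.65)/(0.550+0.305·3.62)] = 1.803·ln(2.578/1.653) = 0.8012 kmol/m³.
Then C_P = (C_{A0}−C_A) − C_Q = 3.032 − 0.8012 = 2.231 kmol/m³.
Y_P = C_P/C_{A0} = 2.231/6.65 = 0.336.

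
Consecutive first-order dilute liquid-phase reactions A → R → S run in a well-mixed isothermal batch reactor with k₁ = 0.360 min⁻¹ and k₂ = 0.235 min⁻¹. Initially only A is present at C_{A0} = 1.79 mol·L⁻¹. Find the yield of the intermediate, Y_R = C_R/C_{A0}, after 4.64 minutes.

0.426

Solving the coupled first-order balances gives C_R(t) = [k₁/(k₂−k₁)]·C_{A0}·(e^(−k₁t) − e^(−k₂t)).
e^(−k₁t) = e^(−0.360×4.64) = e^(−1.670) = 0.1882; e^(−k₂t) = e^(−1.090) = 0.3361.
C_R = 0.360×1.79/(0.235−0.360) × (0.1882−0.3361) = (-5.155)×(-0.1479) = 0.7625 mol·L⁻¹.
Y_R = C_R/C_{A0} = 0.7625/1.79 = 0.426.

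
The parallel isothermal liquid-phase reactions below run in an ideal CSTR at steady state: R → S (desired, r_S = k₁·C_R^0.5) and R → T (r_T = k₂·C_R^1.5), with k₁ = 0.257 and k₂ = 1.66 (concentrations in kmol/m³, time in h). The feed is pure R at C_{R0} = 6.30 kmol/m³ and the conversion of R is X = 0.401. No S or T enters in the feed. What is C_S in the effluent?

Exit C_R = C_{R0}(1−X) = 6.30×0.599 = 3.774 kmol/m³.
Rates in a CSTR are evaluated at the outlet concentration: r_S = 0.257×3.774^0.5 = 0.4992, r_T = 1.66×3.774^1.5 = 12.17.
Fraction of consumed R going to S: r_S/(r_S+r_T) = 0.03941.
C_S = 0.03941·C_{R0}·X = 0.03941×6.30×0.401 = 0.0996 kmol/m³.

0.0996 kmol/m³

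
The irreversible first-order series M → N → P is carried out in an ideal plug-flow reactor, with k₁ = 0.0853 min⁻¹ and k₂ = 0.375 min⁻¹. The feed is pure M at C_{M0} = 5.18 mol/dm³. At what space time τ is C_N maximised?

5.11 min

For first-order series the maximum of C_N occurs at τ_opt = ln(k₂/k₁)/(k₂−k₁).
= ln(0.375/0.0853)/(0.375−0.0853) = ln(4.396)/0.2897 = 1.481/0.2897 = 5.11 min.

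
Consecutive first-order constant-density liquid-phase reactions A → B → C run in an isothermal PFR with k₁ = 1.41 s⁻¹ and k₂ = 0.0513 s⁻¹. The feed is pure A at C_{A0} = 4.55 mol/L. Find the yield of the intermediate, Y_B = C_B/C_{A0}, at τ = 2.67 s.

0.881

The intermediate concentration in a first-order A→B→C sequence is C_B = k₁C_{A0}(e^(−k₁τ) − e^(−k₂τ))/(k₂−k₁).
e^(−k₁τ) = e^(−1.41×2.67) = e^(−3.765) = 0.02317; e^(−k₂τ) = e^(−0.1370) = 0.8720.
C_B = 1.41×4.55/(0.0513−1.41) × (0.02317−0.8720) = (-4.722)×(-0.8488) = 4.008 mol/L.
Y_B = C_B/C_{A0} = 4.008/4.55 = 0.881.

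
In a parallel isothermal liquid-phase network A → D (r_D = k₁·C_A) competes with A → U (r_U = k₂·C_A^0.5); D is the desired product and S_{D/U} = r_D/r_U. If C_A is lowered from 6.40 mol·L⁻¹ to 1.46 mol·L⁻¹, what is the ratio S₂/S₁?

S_{D/U} = (k₁/k₂)·C_A^0.5, so S₂/S₁ = (C_{A,2}/C_{A,1})^0.5.
= (1.46/6.40)^0.5 = (0.2281)^0.5 = 0.478.
Selectivity toward D falls as C_A falls — high-concentration operation is favoured.

0.478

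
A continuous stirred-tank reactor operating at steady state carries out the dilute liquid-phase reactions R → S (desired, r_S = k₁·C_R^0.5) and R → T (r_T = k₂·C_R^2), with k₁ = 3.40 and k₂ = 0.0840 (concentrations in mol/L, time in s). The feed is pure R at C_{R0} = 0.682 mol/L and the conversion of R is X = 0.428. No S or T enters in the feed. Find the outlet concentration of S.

0.290 mol/L

Exit C_R = C_{R0}(1−X) = 0.682×0.572 = 0.3901 mol/L.
In a CSTR the entire volume is at exit conditions, so r_S = 3.40×0.3901^0.5 = 2.124 and r_T = 0.0840×0.3901^2 = 0.01278.
Fraction of consumed R going to S: r_S/(r_S+r_T) = 0.9940.
C_S = 0.9940·C_{R0}·X = 0.9940×0.682×0.428 = 0.290 mol/L.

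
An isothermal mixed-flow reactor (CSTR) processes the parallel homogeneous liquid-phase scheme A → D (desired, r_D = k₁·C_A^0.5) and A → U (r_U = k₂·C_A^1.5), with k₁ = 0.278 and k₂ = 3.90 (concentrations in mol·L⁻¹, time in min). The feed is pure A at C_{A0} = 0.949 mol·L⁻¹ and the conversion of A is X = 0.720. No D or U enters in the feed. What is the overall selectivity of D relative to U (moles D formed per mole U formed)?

Exit C_A = C_{A0}(1−X) = 0.949×0.280 = 0.2657 mol·L⁻¹.
In a CSTR the entire volume is at exit conditions, so r_D = 0.278×0.2657^0.5 = 0.1433 and r_U = 3.90×0.2657^1.5 = 0.5342.
Overall selectivity = C_D/C_U = r_Dτ/(r_Uτ) = r_D/r_U = 0.268.

0.268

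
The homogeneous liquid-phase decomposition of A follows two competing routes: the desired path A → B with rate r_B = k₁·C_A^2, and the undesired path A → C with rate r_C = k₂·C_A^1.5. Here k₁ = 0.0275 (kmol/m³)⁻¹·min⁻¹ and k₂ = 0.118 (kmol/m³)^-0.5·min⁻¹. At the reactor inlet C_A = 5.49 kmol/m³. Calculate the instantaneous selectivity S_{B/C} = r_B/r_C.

S_{B/C} = r_B/r_C = (k₁·C_A^2)/(k₂·C_A^1.5) = (k₁/k₂)·C_A^0.5.
= (0.0275×5.490^2) / (0.118×5.490^1.5) = 0.8289/1.518 = 0.546.
Since the desired path is higher order in A, keeping C_A high (PFR or concentrated feed) favours B.

0.546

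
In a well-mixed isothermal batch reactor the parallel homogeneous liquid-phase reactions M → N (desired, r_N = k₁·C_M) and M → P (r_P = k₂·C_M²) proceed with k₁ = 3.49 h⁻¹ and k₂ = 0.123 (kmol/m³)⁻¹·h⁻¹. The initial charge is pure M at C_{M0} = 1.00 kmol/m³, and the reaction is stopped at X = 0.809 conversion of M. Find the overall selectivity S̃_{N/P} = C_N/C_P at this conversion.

47.8

C_M = C_{M0}(1−X) = 0.1910 kmol/m³.
Along a PFR/batch, dC_N/dC_M = −r_N/(r_N+r_P) = −k₁/(k₁+k₂·C_M).
Integrating from C_{M0} to C_M: C_N = (3.49/0.123)·ln[(3.49+0.123·1.00)/(3.49+0.123·0.191)] = 28.37·ln(3.613/3.513) = 0.7924 kmol/m³.
C_P = (C_{M0}−C_M)−C_N = 0.01658 kmol/m³; S̃_{N/P} = 0.7924/0.01658 = 47.8.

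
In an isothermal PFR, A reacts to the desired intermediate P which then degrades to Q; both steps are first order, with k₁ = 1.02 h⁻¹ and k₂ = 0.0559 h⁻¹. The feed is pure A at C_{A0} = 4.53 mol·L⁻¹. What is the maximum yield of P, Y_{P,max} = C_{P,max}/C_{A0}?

0.845

Evaluating C_P at τ_opt = ln(k₂/k₁)/(k₂−k₁) gives C_{P,max}/C_{A0} = (k₁/k₂)^[k₂/(k₂−k₁)].
= (1.02/0.0559)^(0.0559/(0.0559−1.02)) = (18.25)^(-0.05798) = 0.8450.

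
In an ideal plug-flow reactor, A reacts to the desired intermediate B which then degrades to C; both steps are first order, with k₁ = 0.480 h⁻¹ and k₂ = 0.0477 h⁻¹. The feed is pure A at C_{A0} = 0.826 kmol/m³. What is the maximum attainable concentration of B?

0.640 kmol/m³

For a first-order series the maximum intermediate yield is C_{B,max}/C_{A0} = (k₁/k₂)^[k₂/(k₂−k₁)].
= (0.480/0.0477)^(0.0477/(0.0477−0.480)) = (10.06)^(-0.1103) = 0.7751.
C_{B,max} = 0.7751×0.826 = 0.640 kmol/m³.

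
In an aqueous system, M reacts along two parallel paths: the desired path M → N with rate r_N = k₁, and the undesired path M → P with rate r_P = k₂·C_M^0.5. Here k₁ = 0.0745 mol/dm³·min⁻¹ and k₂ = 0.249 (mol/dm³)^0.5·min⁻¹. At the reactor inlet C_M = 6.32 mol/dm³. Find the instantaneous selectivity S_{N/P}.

0.119

S_{N/P} = r_N/r_P = (k₁)/(k₂·C_M^0.5) = (k₁/k₂)·C_M^-0.5.
= (0.0745) / (0.249×6.320^0.5) = 0.07450/0.6260 = 0.119.
The undesired path is higher order in M, so low C_M (CSTR or dilute feed) favours N.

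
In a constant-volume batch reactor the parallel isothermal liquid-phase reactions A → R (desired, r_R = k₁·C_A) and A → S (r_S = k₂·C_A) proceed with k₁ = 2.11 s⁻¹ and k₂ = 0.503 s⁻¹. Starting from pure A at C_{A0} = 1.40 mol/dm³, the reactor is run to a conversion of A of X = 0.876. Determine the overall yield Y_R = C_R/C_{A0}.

0.707

C_A = C_{A0}(1−X) = 0.1736 mol/dm³.
Both paths are first order in A, so the instantaneous fraction to R is constant: dC_R/d(−C_A) = k₁/(k₁+k₂) = 0.8075.
C_R = 0.8075·(C_{A0}−C_A) = 0.8075×1.226 = 0.990 mol/dm³.
Y_R = C_R/C_{A0} = 0.9903/1.40 = 0.707.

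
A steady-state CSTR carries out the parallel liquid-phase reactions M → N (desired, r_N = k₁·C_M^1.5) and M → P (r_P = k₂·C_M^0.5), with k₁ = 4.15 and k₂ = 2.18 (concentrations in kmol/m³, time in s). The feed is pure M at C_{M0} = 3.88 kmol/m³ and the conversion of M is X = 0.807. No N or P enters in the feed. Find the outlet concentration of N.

Exit C_M = C_{M0}(1−X) = 3.88×0.193 = 0.7488 kmol/m³.
In a CSTR the entire volume is at exit conditions, so r_N = 4.15×0.7488^1.5 = 2.689 and r_P = 2.18×0.7488^0.5 = 1.886.
Fraction of consumed M going to N: r_N/(r_N+r_P) = 0.5877.
C_N = 0.5877·C_{M0}·X = 0.5877×3.88×0.807 = 1.84 kmol/m³.

1.84 kmol/m³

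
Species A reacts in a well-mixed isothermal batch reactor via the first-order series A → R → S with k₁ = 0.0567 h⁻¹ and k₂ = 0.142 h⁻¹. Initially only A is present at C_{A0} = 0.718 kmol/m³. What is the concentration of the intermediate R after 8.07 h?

Solving the coupled first-order balances gives C_R(t) = [k₁/(k₂−k₁)]·C_{A0}·(e^(−k₁t) − e^(−k₂t)).
e^(−k₁t) = e^(−0.0567×8.07) = e^(−0.4576) = 0.6328; e^(−k₂t) = e^(−1.146) = 0.3179.
C_R = 0.0567×0.718/(0.142−0.0567) × (0.6328−0.3179) = 0.4773×0.3149 = 0.1503 kmol/m³.

0.150 kmol/m³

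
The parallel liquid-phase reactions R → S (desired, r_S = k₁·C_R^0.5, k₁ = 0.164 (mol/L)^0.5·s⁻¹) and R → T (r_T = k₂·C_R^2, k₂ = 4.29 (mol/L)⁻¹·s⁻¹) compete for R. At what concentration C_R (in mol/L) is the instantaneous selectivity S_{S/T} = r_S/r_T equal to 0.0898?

0.566 mol/L

S_{S/T} = (k₁/k₂)·C_R^-1.5 ⇒ C_R = (S·k₂/k₁)^(1/(-1.5)).
= (0.0898×4.29/0.164)^(-0.6667) = (2.349)^(-0.6667) = 0.566 mol/L.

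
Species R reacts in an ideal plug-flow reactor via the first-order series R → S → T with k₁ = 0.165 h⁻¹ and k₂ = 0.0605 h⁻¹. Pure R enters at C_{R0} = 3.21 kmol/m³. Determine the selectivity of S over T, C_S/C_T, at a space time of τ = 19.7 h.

0.770

The intermediate concentration in a first-order A→B→C sequence is C_S = k₁C_{R0}(e^(−k₁τ) − e^(−k₂τ))/(k₂−k₁).
e^(−k₁τ) = e^(−0.165×19.7) = e^(−3.251) = 0.03875; e^(−k₂τ) = e^(−1.192) = 0.3037.
C_S = 0.165×3.21/(0.0605−0.165) × (0.03875−0.3037) = (-5.068)×(-0.2649) = 1.343 kmol/m³.
C_R = C_{R0}e^(−k₁τ) = 0.1244 kmol/m³, so C_T = C_{R0}−C_R−C_S = 1.743 kmol/m³; C_S/C_T = 0.770.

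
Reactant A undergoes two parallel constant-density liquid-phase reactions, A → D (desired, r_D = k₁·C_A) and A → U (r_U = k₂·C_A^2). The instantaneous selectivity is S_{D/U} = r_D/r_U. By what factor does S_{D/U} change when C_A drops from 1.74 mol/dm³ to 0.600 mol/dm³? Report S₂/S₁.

2.90

S_{D/U} = (k₁/k₂)·C_A⁻¹, so S₂/S₁ = (C_{A,2}/C_{A,1})⁻¹.
= 1.74/0.600 = 2.90.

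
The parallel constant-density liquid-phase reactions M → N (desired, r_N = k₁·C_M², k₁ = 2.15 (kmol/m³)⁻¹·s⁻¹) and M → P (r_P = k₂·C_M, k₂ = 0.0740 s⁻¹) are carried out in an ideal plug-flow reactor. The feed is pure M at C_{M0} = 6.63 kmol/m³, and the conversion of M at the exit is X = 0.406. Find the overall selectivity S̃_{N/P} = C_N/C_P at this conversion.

150

C_M = C_{M0}(1−X) = 3.938 kmol/m³.
Along a PFR/batch, dC_P/dC_M = −r_P/(r_N+r_P) = −k₂/(k₂+k₁·C_M).
Integrating from C_{M0} to C_M: C_P = (0.0740/2.15)·ln[(0.0740+2.15·6.63)/(0.0740+2.15·3.94)] = 0.03442·ln(14.33/8.541) = 0.01781 kmol/m³.
Then C_N = (C_{M0}−C_M) − C_P = 2.692 − 0.01781 = 2.674 kmol/m³.
S̃_{N/P} = C_N/C_P = 2.674/0.01781 = 150.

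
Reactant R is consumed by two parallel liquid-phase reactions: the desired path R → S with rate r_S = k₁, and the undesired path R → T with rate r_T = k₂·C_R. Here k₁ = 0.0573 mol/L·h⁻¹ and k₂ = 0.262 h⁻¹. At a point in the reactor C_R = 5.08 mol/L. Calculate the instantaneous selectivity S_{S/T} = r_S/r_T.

0.0431

S_{S/T} = r_S/r_T = (k₁)/(k₂·C_R) = (k₁/k₂)·C_R⁻¹.
= (0.0573) / (0.262×5.080) = 0.05730/1.331 = 0.0431.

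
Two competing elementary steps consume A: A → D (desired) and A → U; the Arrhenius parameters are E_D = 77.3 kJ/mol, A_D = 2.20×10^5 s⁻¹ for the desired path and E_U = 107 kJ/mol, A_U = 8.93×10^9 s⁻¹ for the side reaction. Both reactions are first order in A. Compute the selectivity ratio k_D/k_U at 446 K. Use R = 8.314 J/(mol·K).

With equal orders, S_{D/U} = k_D/k_U = (A_D/A_U)·exp[(E_U−E_D)/(RT)].
(E_U−E_D)/(RT) = (107−77.3)×10³/(8.314×446) = 29700/3708 = 8.010.
k_D/k_U = (2.20×10^5/8.93×10^9)·exp(8.010) = 2.464×10^-5 × 3010 = 0.0741.

0.0741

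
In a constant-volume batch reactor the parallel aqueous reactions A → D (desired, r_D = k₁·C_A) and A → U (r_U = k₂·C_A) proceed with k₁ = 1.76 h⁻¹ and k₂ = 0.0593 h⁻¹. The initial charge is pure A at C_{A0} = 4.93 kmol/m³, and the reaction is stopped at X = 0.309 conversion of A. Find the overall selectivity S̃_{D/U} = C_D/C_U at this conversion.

29.7

C_A = C_{A0}(1−X) = 3.407 kmol/m³.
Both paths are first order in A, so the instantaneous fraction to D is constant: dC_D/d(−C_A) = k₁/(k₁+k₂) = 0.9674.
C_D = 0.9674·(C_{A0}−C_A) = 0.9674×1.523 = 1.47 kmol/m³.
C_U = (C_{A0}−C_A)−C_D = 0.04965 kmol/m³; S̃_{D/U} = 1.474/0.04965 = 29.7.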